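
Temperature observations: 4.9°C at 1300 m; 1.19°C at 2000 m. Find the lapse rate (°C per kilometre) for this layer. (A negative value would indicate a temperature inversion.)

5.3°C/km

Γ = −ΔT/Δz = (4.9 − 1.19) / (2000 − 1300) m
  = 3.71°C / 0.7 km = 5.3°C/km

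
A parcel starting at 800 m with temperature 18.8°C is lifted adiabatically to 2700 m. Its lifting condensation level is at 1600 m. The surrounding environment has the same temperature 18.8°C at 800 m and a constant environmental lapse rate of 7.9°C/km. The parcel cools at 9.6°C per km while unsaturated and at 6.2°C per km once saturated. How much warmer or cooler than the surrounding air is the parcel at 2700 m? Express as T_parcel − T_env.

+0.51°C (parcel warmer than environment)

Parcel:
  From 800 m to 1600 m (dry): cools by 9.6 × 0.8 = 7.68°C, giving 11.12°C.
  From 1600 m to 2700 m (saturated): cools by 6.2 × 1.1 = 6.82°C, giving 4.3°C.
Environment:
  From 800 m to 2700 m (environment): cools by 7.9 × 1.9 = 15.01°C, giving 3.79°C.
T_parcel − T_env = 4.3 − 3.79 = +0.51°C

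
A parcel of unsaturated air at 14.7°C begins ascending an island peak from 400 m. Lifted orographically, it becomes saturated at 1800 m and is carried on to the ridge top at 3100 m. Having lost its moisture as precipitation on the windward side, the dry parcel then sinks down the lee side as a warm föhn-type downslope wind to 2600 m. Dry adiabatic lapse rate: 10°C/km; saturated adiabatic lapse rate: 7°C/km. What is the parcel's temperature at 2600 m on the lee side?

-3.4°C

From 400 m to 1800 m (dry): cools by 10 × 1.4 = 14°C, giving 0.7°C.
From 1800 m to 3100 m (saturated): cools by 7 × 1.3 = 9.1°C, giving -8.4°C.
From 3100 m to 2600 m (dry descent): warms by 10 × 0.5 = 5°C, giving -3.4°C.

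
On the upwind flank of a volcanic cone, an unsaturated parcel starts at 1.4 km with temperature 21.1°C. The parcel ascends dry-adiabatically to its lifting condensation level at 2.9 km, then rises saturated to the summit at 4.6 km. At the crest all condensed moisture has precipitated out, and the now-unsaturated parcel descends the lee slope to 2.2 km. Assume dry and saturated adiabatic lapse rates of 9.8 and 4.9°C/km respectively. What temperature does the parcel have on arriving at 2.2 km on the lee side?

From 1400 m to 2900 m (dry): cools by 9.8 × 1.5 = 14.7°C, giving 6.4°C.
From 2900 m to 4600 m (saturated): cools by 4.9 × 1.7 = 8.33°C, giving -1.93°C.
From 4600 m to 2200 m (dry descent): warms by 9.8 × 2.4 = 23.52°C, giving 21.59°C.

21.59°C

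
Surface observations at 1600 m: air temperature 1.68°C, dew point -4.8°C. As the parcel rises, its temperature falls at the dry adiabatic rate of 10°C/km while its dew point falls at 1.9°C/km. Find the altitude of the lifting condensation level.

T and T_d converge at 10 − 1.9 = 8.1°C per km
Height above start = (1.68 − (-4.8)) / 8.1 = 0.8 km
LCL altitude = 1600 m + 800 m = 2400 m

2400 m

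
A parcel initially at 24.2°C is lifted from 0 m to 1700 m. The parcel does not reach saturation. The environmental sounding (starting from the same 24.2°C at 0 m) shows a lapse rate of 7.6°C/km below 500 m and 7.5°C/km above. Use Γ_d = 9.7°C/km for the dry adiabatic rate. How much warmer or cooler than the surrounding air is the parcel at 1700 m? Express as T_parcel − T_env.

Parcel:
  0–1700 m, dry: Δz = 1.7 km ⇒ ΔT = -16.49°C; T = 7.71°C
Environment:
  0–500 m, environment, lower layer: Δz = 0.5 km ⇒ ΔT = -3.8°C; T = 20.4°C
  500–1700 m, environment, upper layer: Δz = 1.2 km ⇒ ΔT = -9°C; T = 11.4°C
T_parcel − T_env = 7.71 − 11.4 = -3.69°C

-3.69°C (parcel cooler than environment)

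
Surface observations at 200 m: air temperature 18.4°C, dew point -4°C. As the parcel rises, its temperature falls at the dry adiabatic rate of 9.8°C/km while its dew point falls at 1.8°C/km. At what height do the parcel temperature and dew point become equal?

T and T_d converge at 9.8 − 1.8 = 8°C per km
Height above start = (18.4 − (-4)) / 8 = 2.8 km
LCL altitude = 200 m + 2800 m = 3000 m

3000 m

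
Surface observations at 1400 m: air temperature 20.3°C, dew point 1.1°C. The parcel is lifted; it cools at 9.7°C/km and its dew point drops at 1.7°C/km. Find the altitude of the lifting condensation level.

T and T_d converge at 9.7 − 1.7 = 8°C per km
Height above start = (20.3 − 1.1) / 8 = 2.4 km
LCL altitude = 1400 m + 2400 m = 3800 m

3800 m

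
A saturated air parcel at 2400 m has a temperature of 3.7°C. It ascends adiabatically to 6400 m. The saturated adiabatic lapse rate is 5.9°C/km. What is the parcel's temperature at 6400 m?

-19.9°C

Saturated adiabatic to 6400 m: -5.9 × 4 km = -23.6°C, so T = -19.9°C.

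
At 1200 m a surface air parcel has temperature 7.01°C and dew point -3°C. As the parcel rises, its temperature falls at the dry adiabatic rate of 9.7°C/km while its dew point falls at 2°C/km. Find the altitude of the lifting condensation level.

T and T_d converge at 9.7 − 2 = 7.7°C per km
Height above start = (7.01 − (-3)) / 7.7 = 1.3 km
LCL altitude = 1200 m + 1300 m = 2500 m

2500 m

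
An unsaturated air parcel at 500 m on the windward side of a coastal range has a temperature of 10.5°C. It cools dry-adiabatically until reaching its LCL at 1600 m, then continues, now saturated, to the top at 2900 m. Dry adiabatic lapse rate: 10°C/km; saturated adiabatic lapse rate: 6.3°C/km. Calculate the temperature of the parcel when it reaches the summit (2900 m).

-8.69°C

500–1600 m, dry: Δz = 1.1 km ⇒ ΔT = -11°C; T = -0.5°C
1600–2900 m, saturated: Δz = 1.3 km ⇒ ΔT = -8.19°C; T = -8.69°C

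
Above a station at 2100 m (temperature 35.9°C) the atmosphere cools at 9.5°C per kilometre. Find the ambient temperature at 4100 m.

16.9°C

Environmental to 4100 m: -9.5 × 2 km = -19°C, so T = 16.9°C.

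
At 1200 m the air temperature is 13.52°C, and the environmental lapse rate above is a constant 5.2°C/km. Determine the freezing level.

Height above start = (13.52 − 0) / 5.2 = 2.6 km
Altitude = 1200 m + 2600 m = 3800 m

3800 m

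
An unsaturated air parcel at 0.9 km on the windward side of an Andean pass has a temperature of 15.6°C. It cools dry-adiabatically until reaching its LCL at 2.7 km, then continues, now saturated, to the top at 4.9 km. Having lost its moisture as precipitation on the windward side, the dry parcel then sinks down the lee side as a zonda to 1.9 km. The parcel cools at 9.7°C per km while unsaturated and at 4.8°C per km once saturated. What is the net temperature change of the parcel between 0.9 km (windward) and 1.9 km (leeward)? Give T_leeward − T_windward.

Dry to 2700 m: -9.7 × 1.8 km = -17.46°C, so T = -1.86°C.
Saturated to 4900 m: -4.8 × 2.2 km = -10.56°C, so T = -12.42°C.
Dry descent to 1900 m: +9.7 × 3 km = +29.1°C, so T = 16.68°C.
Net change vs windward start: 16.68 − 15.6 = +1.08°C

+1.08°C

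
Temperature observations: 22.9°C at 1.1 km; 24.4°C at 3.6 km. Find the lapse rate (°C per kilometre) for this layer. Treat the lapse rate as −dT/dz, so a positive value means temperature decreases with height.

Γ = −ΔT/Δz = (22.9 − 24.4) / (3600 − 1100) m
  = -1.5°C / 2.5 km = -0.6°C/km

-0.6°C/km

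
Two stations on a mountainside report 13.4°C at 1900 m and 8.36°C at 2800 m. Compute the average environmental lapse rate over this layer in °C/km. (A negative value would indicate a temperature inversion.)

Γ = −ΔT/Δz = (13.4 − 8.36) / (2800 − 1900) m
  = 5.04°C / 0.9 km = 5.6°C/km

5.6°C/km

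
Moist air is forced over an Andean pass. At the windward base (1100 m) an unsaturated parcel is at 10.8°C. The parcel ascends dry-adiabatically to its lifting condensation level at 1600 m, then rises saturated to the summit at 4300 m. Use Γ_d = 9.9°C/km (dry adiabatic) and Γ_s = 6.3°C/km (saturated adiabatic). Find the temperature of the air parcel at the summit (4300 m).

1100–1600 m, dry: Δz = 0.5 km ⇒ ΔT = -4.95°C; T = 5.85°C
1600–4300 m, saturated: Δz = 2.7 km ⇒ ΔT = -17.01°C; T = -11.16°C

-11.16°C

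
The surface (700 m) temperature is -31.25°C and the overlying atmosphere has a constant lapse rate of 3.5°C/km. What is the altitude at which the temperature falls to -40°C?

3200 m

Height above start = (-31.25 − (-40)) / 3.5 = 2.5 km
Altitude = 700 m + 2500 m = 3200 m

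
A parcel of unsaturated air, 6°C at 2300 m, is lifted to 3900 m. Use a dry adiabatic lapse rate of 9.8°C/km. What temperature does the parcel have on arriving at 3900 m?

Dry adiabatic to 3900 m: -9.8 × 1.6 km = -15.68°C, so T = -9.68°C.

-9.68°C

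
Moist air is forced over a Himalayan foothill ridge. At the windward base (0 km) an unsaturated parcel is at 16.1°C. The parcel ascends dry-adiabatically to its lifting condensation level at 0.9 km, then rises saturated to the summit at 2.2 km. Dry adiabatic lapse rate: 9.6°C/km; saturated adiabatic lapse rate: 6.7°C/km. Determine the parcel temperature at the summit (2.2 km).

From 0 m to 900 m (dry): cools by 9.6 × 0.9 = 8.64°C, giving 7.46°C.
From 900 m to 2200 m (saturated): cools by 6.7 × 1.3 = 8.71°C, giving -1.25°C.

-1.25°C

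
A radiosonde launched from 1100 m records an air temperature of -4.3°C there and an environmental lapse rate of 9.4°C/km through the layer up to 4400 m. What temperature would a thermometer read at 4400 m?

1100 → 4400 m (environmental, 9.4°C/km): ΔT = -9.4 × 3.3 = -31.02°C → T = -35.32°C

-35.32°C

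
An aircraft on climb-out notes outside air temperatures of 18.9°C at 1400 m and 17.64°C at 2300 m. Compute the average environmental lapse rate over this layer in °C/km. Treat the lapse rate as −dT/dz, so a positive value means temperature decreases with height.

1.4°C/km

Γ = −ΔT/Δz = (18.9 − 17.64) / (2300 − 1400) m
  = 1.26°C / 0.9 km = 1.4°C/km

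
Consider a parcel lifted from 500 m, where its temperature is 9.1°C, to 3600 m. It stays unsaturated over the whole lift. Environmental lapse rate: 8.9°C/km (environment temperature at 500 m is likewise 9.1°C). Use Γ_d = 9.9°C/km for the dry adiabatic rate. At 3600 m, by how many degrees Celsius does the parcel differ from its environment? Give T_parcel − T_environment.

Parcel:
  Dry to 3600 m: -9.9 × 3.1 km = -30.69°C, so T = -21.59°C.
Environment:
  Environment to 3600 m: -8.9 × 3.1 km = -27.59°C, so T = -18.49°C.
T_parcel − T_env = -21.59 − (-18.49) = -3.1°C

-3.1°C (parcel cooler than environment)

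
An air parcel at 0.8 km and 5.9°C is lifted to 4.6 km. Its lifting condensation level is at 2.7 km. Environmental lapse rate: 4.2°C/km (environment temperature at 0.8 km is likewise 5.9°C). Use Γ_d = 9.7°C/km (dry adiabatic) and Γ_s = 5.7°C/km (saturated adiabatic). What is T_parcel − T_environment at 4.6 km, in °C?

Parcel:
  800–2700 m, dry: Δz = 1.9 km ⇒ ΔT = -18.43°C; T = -12.53°C
  2700–4600 m, saturated: Δz = 1.9 km ⇒ ΔT = -10.83°C; T = -23.36°C
Environment:
  800–4600 m, environment: Δz = 3.8 km ⇒ ΔT = -15.96°C; T = -10.06°C
T_parcel − T_env = -23.36 − (-10.06) = -13.3°C

-13.3°C (parcel cooler than environment)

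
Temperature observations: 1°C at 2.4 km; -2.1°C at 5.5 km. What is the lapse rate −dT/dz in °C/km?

1°C/km

Γ = −ΔT/Δz = (1 − (-2.1)) / (5500 − 2400) m
  = 3.1°C / 3.1 km = 1°C/km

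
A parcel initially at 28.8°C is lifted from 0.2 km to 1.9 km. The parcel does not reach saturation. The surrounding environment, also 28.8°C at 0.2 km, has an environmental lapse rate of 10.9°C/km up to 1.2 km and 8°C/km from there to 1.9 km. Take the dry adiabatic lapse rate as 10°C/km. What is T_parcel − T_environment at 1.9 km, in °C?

Parcel:
  From 200 m to 1900 m (dry): cools by 10 × 1.7 = 17°C, giving 11.8°C.
Environment:
  From 200 m to 1200 m (environment, lower layer): cools by 10.9 × 1 = 10.9°C, giving 17.9°C.
  From 1200 m to 1900 m (environment, upper layer): cools by 8 × 0.7 = 5.6°C, giving 12.3°C.
T_parcel − T_env = 11.8 − 12.3 = -0.5°C

-0.5°C (parcel cooler than environment)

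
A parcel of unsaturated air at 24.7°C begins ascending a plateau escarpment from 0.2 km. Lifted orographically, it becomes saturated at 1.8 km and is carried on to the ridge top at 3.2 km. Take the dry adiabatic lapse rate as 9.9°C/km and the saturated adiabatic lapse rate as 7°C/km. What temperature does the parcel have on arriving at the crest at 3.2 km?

-0.94°C

200–1800 m, dry: Δz = 1.6 km ⇒ ΔT = -15.84°C; T = 8.86°C
1800–3200 m, saturated: Δz = 1.4 km ⇒ ΔT = -9.8°C; T = -0.94°C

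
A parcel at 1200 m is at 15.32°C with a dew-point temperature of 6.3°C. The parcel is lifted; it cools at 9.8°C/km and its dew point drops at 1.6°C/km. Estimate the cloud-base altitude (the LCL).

T and T_d converge at 9.8 − 1.6 = 8.2°C per km
Height above start = (15.32 − 6.3) / 8.2 = 1.1 km
LCL altitude = 1200 m + 1100 m = 2300 m

2300 m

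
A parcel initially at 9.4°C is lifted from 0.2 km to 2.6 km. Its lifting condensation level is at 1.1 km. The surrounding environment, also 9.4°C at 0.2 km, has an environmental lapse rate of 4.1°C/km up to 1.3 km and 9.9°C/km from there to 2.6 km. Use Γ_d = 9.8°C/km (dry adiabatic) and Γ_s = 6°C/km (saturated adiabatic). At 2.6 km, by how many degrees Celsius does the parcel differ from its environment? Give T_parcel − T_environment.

-0.44°C (parcel cooler than environment)

Parcel:
  Dry to 1100 m: -9.8 × 0.9 km = -8.82°C, so T = 0.58°C.
  Saturated to 2600 m: -6 × 1.5 km = -9°C, so T = -8.42°C.
Environment:
  Environment, lower layer to 1300 m: -4.1 × 1.1 km = -4.51°C, so T = 4.89°C.
  Environment, upper layer to 2600 m: -9.9 × 1.3 km = -12.87°C, so T = -7.98°C.
T_parcel − T_env = -8.42 − (-7.98) = -0.44°C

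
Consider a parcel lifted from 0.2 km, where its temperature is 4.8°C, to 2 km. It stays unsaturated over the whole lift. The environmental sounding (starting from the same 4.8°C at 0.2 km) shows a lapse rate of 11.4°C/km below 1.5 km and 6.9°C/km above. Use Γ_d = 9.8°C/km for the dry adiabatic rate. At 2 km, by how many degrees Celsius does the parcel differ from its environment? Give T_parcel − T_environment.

Parcel:
  Dry to 2000 m: -9.8 × 1.8 km = -17.64°C, so T = -12.84°C.
Environment:
  Environment, lower layer to 1500 m: -11.4 × 1.3 km = -14.82°C, so T = -10.02°C.
  Environment, upper layer to 2000 m: -6.9 × 0.5 km = -3.45°C, so T = -13.47°C.
T_parcel − T_env = -12.84 − (-13.47) = +0.63°C

+0.63°C (parcel warmer than environment)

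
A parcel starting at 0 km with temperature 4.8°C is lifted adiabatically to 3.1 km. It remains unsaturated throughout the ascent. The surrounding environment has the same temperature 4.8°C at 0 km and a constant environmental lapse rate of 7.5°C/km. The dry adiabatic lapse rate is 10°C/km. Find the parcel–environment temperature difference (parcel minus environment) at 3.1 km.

Parcel:
  0–3100 m, dry: Δz = 3.1 km ⇒ ΔT = -31°C; T = -26.2°C
Environment:
  0–3100 m, environment: Δz = 3.1 km ⇒ ΔT = -23.25°C; T = -18.45°C
T_parcel − T_env = -26.2 − (-18.45) = -7.75°C

-7.75°C (parcel cooler than environment)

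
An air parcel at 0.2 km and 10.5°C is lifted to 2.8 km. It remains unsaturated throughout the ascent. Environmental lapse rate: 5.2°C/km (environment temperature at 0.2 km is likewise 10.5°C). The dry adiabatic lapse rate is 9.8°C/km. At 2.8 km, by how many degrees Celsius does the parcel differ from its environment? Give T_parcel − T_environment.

Parcel:
  From 200 m to 2800 m (dry): cools by 9.8 × 2.6 = 25.48°C, giving -14.98°C.
Environment:
  From 200 m to 2800 m (environment): cools by 5.2 × 2.6 = 13.52°C, giving -3.02°C.
T_parcel − T_env = -14.98 − (-3.02) = -11.96°C

-11.96°C (parcel cooler than environment)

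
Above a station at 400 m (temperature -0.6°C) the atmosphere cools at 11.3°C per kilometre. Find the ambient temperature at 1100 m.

-8.51°C

From 400 m to 1100 m (environmental): cools by 11.3 × 0.7 = 7.91°C, giving -8.51°C.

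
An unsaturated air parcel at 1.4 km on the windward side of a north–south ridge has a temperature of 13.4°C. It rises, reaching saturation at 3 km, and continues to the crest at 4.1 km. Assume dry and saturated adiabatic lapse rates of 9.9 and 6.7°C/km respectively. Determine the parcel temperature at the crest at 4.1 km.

1400–3000 m, dry: Δz = 1.6 km ⇒ ΔT = -15.84°C; T = -2.44°C
3000–4100 m, saturated: Δz = 1.1 km ⇒ ΔT = -7.37°C; T = -9.81°C

-9.81°C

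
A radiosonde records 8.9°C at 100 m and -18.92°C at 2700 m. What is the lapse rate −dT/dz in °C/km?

Γ = −ΔT/Δz = (8.9 − (-18.92)) / (2700 − 100) m
  = 27.82°C / 2.6 km = 10.7°C/km

10.7°C/km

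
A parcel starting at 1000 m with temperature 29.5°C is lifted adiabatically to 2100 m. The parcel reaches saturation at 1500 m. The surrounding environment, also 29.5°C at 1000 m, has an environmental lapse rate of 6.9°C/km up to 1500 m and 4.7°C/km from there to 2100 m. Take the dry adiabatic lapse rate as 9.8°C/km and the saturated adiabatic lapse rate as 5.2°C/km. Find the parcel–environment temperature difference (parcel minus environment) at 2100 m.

Parcel:
  1000 → 1500 m (dry, 9.8°C/km): ΔT = -9.8 × 0.5 = -4.9°C → T = 24.6°C
  1500 → 2100 m (saturated, 5.2°C/km): ΔT = -5.2 × 0.6 = -3.12°C → T = 21.48°C
Environment:
  1000 → 1500 m (environment, lower layer, 6.9°C/km): ΔT = -6.9 × 0.5 = -3.45°C → T = 26.05°C
  1500 → 2100 m (environment, upper layer, 4.7°C/km): ΔT = -4.7 × 0.6 = -2.82°C → T = 23.23°C
T_parcel − T_env = 21.48 − 23.23 = -1.75°C

-1.75°C (parcel cooler than environment)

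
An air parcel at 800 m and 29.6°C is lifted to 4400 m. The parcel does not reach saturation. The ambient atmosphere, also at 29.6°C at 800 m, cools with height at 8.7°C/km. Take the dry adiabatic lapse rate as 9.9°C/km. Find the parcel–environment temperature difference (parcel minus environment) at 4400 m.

-4.32°C (parcel cooler than environment)

Parcel:
  From 800 m to 4400 m (dry): cools by 9.9 × 3.6 = 35.64°C, giving -6.04°C.
Environment:
  From 800 m to 4400 m (environment): cools by 8.7 × 3.6 = 31.32°C, giving -1.72°C.
T_parcel − T_env = -6.04 − (-1.72) = -4.32°C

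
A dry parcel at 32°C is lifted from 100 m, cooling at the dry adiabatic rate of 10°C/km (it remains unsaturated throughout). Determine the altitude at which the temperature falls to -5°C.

3800 m

Height above start = (32 − (-5)) / 10 = 3.7 km
Altitude = 100 m + 3700 m = 3800 m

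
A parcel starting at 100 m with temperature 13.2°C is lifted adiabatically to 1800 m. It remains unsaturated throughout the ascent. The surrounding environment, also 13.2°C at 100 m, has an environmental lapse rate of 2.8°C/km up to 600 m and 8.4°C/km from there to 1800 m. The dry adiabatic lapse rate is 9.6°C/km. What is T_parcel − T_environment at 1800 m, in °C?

Parcel:
  100–1800 m, dry: Δz = 1.7 km ⇒ ΔT = -16.32°C; T = -3.12°C
Environment:
  100–600 m, environment, lower layer: Δz = 0.5 km ⇒ ΔT = -1.4°C; T = 11.8°C
  600–1800 m, environment, upper layer: Δz = 1.2 km ⇒ ΔT = -10.08°C; T = 1.72°C
T_parcel − T_env = -3.12 − 1.72 = -4.84°C

-4.84°C (parcel cooler than environment)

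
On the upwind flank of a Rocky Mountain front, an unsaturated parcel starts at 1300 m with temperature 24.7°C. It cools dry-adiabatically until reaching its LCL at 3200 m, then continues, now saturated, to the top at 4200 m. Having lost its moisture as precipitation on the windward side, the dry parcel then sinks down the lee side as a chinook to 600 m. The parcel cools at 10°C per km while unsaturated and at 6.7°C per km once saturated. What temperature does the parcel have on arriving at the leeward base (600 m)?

35°C

From 1300 m to 3200 m (dry): cools by 10 × 1.9 = 19°C, giving 5.7°C.
From 3200 m to 4200 m (saturated): cools by 6.7 × 1 = 6.7°C, giving -1°C.
From 4200 m to 600 m (dry descent): warms by 10 × 3.6 = 36°C, giving 35°C.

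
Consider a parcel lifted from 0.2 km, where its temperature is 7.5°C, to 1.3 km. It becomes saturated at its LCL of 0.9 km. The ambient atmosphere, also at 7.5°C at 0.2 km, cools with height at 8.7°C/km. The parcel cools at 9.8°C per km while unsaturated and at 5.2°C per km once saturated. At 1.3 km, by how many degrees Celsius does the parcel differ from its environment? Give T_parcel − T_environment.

Parcel:
  Dry to 900 m: -9.8 × 0.7 km = -6.86°C, so T = 0.64°C.
  Saturated to 1300 m: -5.2 × 0.4 km = -2.08°C, so T = -1.44°C.
Environment:
  Environment to 1300 m: -8.7 × 1.1 km = -9.57°C, so T = -2.07°C.
T_parcel − T_env = -1.44 − (-2.07) = +0.63°C

+0.63°C (parcel warmer than environment)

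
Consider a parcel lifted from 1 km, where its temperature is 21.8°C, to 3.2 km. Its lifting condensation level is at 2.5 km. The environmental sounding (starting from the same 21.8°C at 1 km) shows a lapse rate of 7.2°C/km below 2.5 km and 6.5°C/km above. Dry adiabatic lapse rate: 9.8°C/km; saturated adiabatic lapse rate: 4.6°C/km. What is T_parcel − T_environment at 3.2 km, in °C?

Parcel:
  1000 → 2500 m (dry, 9.8°C/km): ΔT = -9.8 × 1.5 = -14.7°C → T = 7.1°C
  2500 → 3200 m (saturated, 4.6°C/km): ΔT = -4.6 × 0.7 = -3.22°C → T = 3.88°C
Environment:
  1000 → 2500 m (environment, lower layer, 7.2°C/km): ΔT = -7.2 × 1.5 = -10.8°C → T = 11°C
  2500 → 3200 m (environment, upper layer, 6.5°C/km): ΔT = -6.5 × 0.7 = -4.55°C → T = 6.45°C
T_parcel − T_env = 3.88 − 6.45 = -2.57°C

-2.57°C (parcel cooler than environment)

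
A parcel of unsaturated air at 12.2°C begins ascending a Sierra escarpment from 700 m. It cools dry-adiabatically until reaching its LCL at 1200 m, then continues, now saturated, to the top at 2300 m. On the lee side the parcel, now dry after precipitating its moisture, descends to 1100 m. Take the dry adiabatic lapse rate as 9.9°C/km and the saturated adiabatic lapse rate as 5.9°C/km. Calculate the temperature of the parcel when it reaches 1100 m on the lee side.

700–1200 m, dry: Δz = 0.5 km ⇒ ΔT = -4.95°C; T = 7.25°C
1200–2300 m, saturated: Δz = 1.1 km ⇒ ΔT = -6.49°C; T = 0.76°C
2300–1100 m, dry descent: Δz = 1.2 km ⇒ ΔT = +11.88°C; T = 12.64°C

12.64°C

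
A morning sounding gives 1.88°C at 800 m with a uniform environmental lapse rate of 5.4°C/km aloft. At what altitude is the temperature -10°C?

Height above start = (1.88 − (-10)) / 5.4 = 2.2 km
Altitude = 800 m + 2200 m = 3000 m

3000 m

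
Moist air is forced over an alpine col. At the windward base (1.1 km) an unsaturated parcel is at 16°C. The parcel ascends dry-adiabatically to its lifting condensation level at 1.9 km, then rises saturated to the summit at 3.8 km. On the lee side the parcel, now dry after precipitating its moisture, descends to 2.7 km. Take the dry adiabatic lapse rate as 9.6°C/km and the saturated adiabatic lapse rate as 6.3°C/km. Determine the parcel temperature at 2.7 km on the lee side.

6.91°C

1100–1900 m, dry: Δz = 0.8 km ⇒ ΔT = -7.68°C; T = 8.32°C
1900–3800 m, saturated: Δz = 1.9 km ⇒ ΔT = -11.97°C; T = -3.65°C
3800–2700 m, dry descent: Δz = 1.1 km ⇒ ΔT = +10.56°C; T = 6.91°C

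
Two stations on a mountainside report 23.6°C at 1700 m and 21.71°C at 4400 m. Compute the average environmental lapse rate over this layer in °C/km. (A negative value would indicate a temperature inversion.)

0.7°C/km

Γ = −ΔT/Δz = (23.6 − 21.71) / (4400 − 1700) m
  = 1.89°C / 2.7 km = 0.7°C/km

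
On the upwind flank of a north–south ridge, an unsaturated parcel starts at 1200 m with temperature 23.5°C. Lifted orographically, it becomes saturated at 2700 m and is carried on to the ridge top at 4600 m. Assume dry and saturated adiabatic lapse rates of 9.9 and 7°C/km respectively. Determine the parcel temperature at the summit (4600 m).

-4.65°C

Dry to 2700 m: -9.9 × 1.5 km = -14.85°C, so T = 8.65°C.
Saturated to 4600 m: -7 × 1.9 km = -13.3°C, so T = -4.65°C.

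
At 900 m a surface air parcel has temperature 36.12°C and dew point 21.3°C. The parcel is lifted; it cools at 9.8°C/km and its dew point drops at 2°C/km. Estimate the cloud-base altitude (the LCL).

T and T_d converge at 9.8 − 2 = 7.8°C per km
Height above start = (36.12 − 21.3) / 7.8 = 1.9 km
LCL altitude = 900 m + 1900 m = 2800 m

2800 m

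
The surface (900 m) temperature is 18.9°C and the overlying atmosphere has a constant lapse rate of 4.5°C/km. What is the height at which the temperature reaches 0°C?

5100 m

Height above start = (18.9 − 0) / 4.5 = 4.2 km
Altitude = 900 m + 4200 m = 5100 m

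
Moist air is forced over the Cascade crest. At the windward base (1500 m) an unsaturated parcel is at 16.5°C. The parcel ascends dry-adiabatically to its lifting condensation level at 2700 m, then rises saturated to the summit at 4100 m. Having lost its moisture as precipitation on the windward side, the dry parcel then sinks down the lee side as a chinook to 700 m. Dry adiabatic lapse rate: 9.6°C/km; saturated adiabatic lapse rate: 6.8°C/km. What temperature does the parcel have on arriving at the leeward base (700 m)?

28.1°C

From 1500 m to 2700 m (dry): cools by 9.6 × 1.2 = 11.52°C, giving 4.98°C.
From 2700 m to 4100 m (saturated): cools by 6.8 × 1.4 = 9.52°C, giving -4.54°C.
From 4100 m to 700 m (dry descent): warms by 9.6 × 3.4 = 32.64°C, giving 28.1°C.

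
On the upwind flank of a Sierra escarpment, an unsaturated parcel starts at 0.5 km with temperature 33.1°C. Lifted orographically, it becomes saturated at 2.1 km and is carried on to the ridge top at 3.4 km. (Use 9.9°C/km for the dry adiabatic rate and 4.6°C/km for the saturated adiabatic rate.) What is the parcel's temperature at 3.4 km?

500–2100 m, dry: Δz = 1.6 km ⇒ ΔT = -15.84°C; T = 17.26°C
2100–3400 m, saturated: Δz = 1.3 km ⇒ ΔT = -5.98°C; T = 11.28°C

11.28°C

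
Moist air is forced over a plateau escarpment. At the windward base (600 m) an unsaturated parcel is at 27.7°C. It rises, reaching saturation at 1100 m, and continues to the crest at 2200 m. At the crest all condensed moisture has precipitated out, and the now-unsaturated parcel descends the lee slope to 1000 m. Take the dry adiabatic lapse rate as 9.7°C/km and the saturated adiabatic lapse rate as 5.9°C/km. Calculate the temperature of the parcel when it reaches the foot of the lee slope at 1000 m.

From 600 m to 1100 m (dry): cools by 9.7 × 0.5 = 4.85°C, giving 22.85°C.
From 1100 m to 2200 m (saturated): cools by 5.9 × 1.1 = 6.49°C, giving 16.36°C.
From 2200 m to 1000 m (dry descent): warms by 9.7 × 1.2 = 11.64°C, giving 28°C.

28°C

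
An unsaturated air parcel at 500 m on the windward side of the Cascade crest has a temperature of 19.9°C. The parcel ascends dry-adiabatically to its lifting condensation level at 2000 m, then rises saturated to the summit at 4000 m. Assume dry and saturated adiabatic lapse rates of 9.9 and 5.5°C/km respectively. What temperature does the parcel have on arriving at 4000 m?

Dry to 2000 m: -9.9 × 1.5 km = -14.85°C, so T = 5.05°C.
Saturated to 4000 m: -5.5 × 2 km = -11°C, so T = -5.95°C.

-5.95°C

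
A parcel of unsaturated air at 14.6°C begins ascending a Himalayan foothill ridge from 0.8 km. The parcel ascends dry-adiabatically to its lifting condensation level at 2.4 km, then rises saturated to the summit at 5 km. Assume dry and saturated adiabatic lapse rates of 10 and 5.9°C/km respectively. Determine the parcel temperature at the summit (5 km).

-16.74°C

From 800 m to 2400 m (dry): cools by 10 × 1.6 = 16°C, giving -1.4°C.
From 2400 m to 5000 m (saturated): cools by 5.9 × 2.6 = 15.34°C, giving -16.74°C.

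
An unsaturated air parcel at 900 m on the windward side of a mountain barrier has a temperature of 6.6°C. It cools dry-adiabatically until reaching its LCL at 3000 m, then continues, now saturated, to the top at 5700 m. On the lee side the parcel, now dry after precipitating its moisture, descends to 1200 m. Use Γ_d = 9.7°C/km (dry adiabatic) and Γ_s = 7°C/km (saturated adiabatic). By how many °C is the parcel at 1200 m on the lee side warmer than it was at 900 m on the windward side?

From 900 m to 3000 m (dry): cools by 9.7 × 2.1 = 20.37°C, giving -13.77°C.
From 3000 m to 5700 m (saturated): cools by 7 × 2.7 = 18.9°C, giving -32.67°C.
From 5700 m to 1200 m (dry descent): warms by 9.7 × 4.5 = 43.65°C, giving 10.98°C.
Net change vs windward start: 10.98 − 6.6 = +4.38°C

+4.38°C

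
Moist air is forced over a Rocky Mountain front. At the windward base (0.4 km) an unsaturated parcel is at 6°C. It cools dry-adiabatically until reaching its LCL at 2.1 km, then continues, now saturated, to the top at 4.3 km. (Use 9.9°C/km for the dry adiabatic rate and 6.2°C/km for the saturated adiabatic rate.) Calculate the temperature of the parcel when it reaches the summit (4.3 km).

-24.47°C

Dry to 2100 m: -9.9 × 1.7 km = -16.83°C, so T = -10.83°C.
Saturated to 4300 m: -6.2 × 2.2 km = -13.64°C, so T = -24.47°C.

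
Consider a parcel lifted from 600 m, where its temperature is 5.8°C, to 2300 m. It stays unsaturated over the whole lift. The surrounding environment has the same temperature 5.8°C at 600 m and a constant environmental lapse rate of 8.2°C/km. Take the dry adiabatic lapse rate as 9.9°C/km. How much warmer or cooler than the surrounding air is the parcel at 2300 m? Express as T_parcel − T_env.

-2.89°C (parcel cooler than environment)

Parcel:
  600 → 2300 m (dry, 9.9°C/km): ΔT = -9.9 × 1.7 = -16.83°C → T = -11.03°C
Environment:
  600 → 2300 m (environment, 8.2°C/km): ΔT = -8.2 × 1.7 = -13.94°C → T = -8.14°C
T_parcel − T_env = -11.03 − (-8.14) = -2.89°C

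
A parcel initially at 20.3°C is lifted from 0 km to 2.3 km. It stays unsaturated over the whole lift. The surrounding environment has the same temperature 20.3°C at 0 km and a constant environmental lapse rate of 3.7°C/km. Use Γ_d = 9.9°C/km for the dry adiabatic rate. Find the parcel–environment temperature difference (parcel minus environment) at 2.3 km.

Parcel:
  0 → 2300 m (dry, 9.9°C/km): ΔT = -9.9 × 2.3 = -22.77°C → T = -2.47°C
Environment:
  0 → 2300 m (environment, 3.7°C/km): ΔT = -3.7 × 2.3 = -8.51°C → T = 11.79°C
T_parcel − T_env = -2.47 − 11.79 = -14.26°C

-14.26°C (parcel cooler than environment)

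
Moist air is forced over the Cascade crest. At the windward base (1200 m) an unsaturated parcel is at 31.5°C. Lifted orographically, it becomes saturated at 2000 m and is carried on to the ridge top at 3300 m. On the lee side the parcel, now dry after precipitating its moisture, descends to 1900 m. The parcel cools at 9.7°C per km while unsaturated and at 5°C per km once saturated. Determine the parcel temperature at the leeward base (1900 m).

30.82°C

1200 → 2000 m (dry, 9.7°C/km): ΔT = -9.7 × 0.8 = -7.76°C → T = 23.74°C
2000 → 3300 m (saturated, 5°C/km): ΔT = -5 × 1.3 = -6.5°C → T = 17.24°C
3300 → 1900 m (dry descent, 9.7°C/km): ΔT = +9.7 × 1.4 = +13.58°C → T = 30.82°C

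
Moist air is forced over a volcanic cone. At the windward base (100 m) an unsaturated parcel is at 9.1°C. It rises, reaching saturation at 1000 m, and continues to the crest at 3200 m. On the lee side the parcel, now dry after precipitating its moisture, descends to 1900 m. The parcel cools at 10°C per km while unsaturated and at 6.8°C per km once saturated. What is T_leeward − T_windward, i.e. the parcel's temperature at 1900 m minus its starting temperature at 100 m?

100 → 1000 m (dry, 10°C/km): ΔT = -10 × 0.9 = -9°C → T = 0.1°C
1000 → 3200 m (saturated, 6.8°C/km): ΔT = -6.8 × 2.2 = -14.96°C → T = -14.86°C
3200 → 1900 m (dry descent, 10°C/km): ΔT = +10 × 1.3 = +13°C → T = -1.86°C
Net change vs windward start: -1.86 − 9.1 = -10.96°C

-10.96°C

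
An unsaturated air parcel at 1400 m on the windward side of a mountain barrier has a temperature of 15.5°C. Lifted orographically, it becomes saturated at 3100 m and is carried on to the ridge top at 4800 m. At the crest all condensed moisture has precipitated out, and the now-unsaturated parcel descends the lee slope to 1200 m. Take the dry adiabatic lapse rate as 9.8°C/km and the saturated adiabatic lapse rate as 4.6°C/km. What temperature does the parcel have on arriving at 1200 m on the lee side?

26.3°C

Dry to 3100 m: -9.8 × 1.7 km = -16.66°C, so T = -1.16°C.
Saturated to 4800 m: -4.6 × 1.7 km = -7.82°C, so T = -8.98°C.
Dry descent to 1200 m: +9.8 × 3.6 km = +35.28°C, so T = 26.3°C.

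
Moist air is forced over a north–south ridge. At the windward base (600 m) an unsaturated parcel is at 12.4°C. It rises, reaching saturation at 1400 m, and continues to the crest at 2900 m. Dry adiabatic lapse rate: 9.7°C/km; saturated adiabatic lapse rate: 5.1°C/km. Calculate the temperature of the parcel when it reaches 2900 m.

From 600 m to 1400 m (dry): cools by 9.7 × 0.8 = 7.76°C, giving 4.64°C.
From 1400 m to 2900 m (saturated): cools by 5.1 × 1.5 = 7.65°C, giving -3.01°C.

-3.01°C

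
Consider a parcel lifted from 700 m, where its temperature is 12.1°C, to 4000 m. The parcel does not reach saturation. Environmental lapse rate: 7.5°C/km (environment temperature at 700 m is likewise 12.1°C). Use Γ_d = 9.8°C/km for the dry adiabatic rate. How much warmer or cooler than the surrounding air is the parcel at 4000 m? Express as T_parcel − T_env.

Parcel:
  From 700 m to 4000 m (dry): cools by 9.8 × 3.3 = 32.34°C, giving -20.24°C.
Environment:
  From 700 m to 4000 m (environment): cools by 7.5 × 3.3 = 24.75°C, giving -12.65°C.
T_parcel − T_env = -20.24 − (-12.65) = -7.59°C

-7.59°C (parcel cooler than environment)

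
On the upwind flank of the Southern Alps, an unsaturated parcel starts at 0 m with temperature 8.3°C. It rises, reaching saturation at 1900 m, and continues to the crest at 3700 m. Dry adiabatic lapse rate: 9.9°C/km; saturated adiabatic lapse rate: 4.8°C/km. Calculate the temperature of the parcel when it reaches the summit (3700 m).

0 → 1900 m (dry, 9.9°C/km): ΔT = -9.9 × 1.9 = -18.81°C → T = -10.51°C
1900 → 3700 m (saturated, 4.8°C/km): ΔT = -4.8 × 1.8 = -8.64°C → T = -19.15°C

-19.15°C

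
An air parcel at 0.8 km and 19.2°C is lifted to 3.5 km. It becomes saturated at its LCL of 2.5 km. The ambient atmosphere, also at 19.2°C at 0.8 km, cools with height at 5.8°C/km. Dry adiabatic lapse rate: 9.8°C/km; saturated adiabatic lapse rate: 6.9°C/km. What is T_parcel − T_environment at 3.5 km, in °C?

-7.9°C (parcel cooler than environment)

Parcel:
  800–2500 m, dry: Δz = 1.7 km ⇒ ΔT = -16.66°C; T = 2.54°C
  2500–3500 m, saturated: Δz = 1 km ⇒ ΔT = -6.9°C; T = -4.36°C
Environment:
  800–3500 m, environment: Δz = 2.7 km ⇒ ΔT = -15.66°C; T = 3.54°C
T_parcel − T_env = -4.36 − 3.54 = -7.9°C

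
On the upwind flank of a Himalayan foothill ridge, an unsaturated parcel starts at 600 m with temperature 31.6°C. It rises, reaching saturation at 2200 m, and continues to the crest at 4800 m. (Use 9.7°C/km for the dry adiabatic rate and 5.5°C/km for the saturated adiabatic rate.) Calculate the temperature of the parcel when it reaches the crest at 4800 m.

Dry to 2200 m: -9.7 × 1.6 km = -15.52°C, so T = 16.08°C.
Saturated to 4800 m: -5.5 × 2.6 km = -14.3°C, so T = 1.78°C.

1.78°C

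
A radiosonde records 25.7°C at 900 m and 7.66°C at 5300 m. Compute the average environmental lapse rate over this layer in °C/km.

Γ = −ΔT/Δz = (25.7 − 7.66) / (5300 − 900) m
  = 18.04°C / 4.4 km = 4.1°C/km

4.1°C/km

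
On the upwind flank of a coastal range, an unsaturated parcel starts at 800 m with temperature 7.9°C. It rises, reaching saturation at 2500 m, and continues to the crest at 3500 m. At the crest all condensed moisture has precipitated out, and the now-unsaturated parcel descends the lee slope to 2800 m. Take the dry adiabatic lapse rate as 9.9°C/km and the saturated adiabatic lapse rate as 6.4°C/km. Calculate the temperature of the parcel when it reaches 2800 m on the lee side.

-8.4°C

From 800 m to 2500 m (dry): cools by 9.9 × 1.7 = 16.83°C, giving -8.93°C.
From 2500 m to 3500 m (saturated): cools by 6.4 × 1 = 6.4°C, giving -15.33°C.
From 3500 m to 2800 m (dry descent): warms by 9.9 × 0.7 = 6.93°C, giving -8.4°C.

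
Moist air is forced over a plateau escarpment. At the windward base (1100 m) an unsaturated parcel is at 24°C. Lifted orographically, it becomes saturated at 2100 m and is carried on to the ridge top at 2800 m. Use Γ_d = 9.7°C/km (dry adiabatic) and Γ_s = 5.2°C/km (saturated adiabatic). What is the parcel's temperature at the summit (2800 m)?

From 1100 m to 2100 m (dry): cools by 9.7 × 1 = 9.7°C, giving 14.3°C.
From 2100 m to 2800 m (saturated): cools by 5.2 × 0.7 = 3.64°C, giving 10.66°C.

10.66°C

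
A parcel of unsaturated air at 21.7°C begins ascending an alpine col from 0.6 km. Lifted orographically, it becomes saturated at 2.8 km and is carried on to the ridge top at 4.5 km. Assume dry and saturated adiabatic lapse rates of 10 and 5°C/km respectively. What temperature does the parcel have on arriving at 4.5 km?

-8.8°C

From 600 m to 2800 m (dry): cools by 10 × 2.2 = 22°C, giving -0.3°C.
From 2800 m to 4500 m (saturated): cools by 5 × 1.7 = 8.5°C, giving -8.8°C.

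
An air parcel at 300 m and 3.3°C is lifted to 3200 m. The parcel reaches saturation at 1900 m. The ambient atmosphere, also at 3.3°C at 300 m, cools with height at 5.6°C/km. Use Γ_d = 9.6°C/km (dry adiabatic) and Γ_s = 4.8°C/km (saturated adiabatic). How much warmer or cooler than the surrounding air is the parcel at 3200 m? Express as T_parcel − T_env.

Parcel:
  300 → 1900 m (dry, 9.6°C/km): ΔT = -9.6 × 1.6 = -15.36°C → T = -12.06°C
  1900 → 3200 m (saturated, 4.8°C/km): ΔT = -4.8 × 1.3 = -6.24°C → T = -18.3°C
Environment:
  300 → 3200 m (environment, 5.6°C/km): ΔT = -5.6 × 2.9 = -16.24°C → T = -12.94°C
T_parcel − T_env = -18.3 − (-12.94) = -5.36°C

-5.36°C (parcel cooler than environment)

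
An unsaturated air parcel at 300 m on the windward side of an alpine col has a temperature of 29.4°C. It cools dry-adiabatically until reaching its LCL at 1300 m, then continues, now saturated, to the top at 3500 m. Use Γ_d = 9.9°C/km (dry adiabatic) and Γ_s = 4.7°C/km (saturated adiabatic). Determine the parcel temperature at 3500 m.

Dry to 1300 m: -9.9 × 1 km = -9.9°C, so T = 19.5°C.
Saturated to 3500 m: -4.7 × 2.2 km = -10.34°C, so T = 9.16°C.

9.16°C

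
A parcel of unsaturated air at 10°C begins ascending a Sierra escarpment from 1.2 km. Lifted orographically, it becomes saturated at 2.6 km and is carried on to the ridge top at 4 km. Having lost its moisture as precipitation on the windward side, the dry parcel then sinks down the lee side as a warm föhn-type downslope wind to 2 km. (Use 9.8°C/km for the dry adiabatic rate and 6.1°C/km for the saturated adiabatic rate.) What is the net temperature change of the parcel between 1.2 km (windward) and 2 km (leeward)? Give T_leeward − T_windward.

-2.66°C

From 1200 m to 2600 m (dry): cools by 9.8 × 1.4 = 13.72°C, giving -3.72°C.
From 2600 m to 4000 m (saturated): cools by 6.1 × 1.4 = 8.54°C, giving -12.26°C.
From 4000 m to 2000 m (dry descent): warms by 9.8 × 2 = 19.6°C, giving 7.34°C.
Net change vs windward start: 7.34 − 10 = -2.66°C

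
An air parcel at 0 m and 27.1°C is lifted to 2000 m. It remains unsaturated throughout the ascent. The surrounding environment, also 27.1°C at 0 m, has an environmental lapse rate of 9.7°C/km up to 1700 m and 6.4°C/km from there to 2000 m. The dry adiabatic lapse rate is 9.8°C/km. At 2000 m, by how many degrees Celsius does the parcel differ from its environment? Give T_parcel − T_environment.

-1.19°C (parcel cooler than environment)

Parcel:
  0 → 2000 m (dry, 9.8°C/km): ΔT = -9.8 × 2 = -19.6°C → T = 7.5°C
Environment:
  0 → 1700 m (environment, lower layer, 9.7°C/km): ΔT = -9.7 × 1.7 = -16.49°C → T = 10.61°C
  1700 → 2000 m (environment, upper layer, 6.4°C/km): ΔT = -6.4 × 0.3 = -1.92°C → T = 8.69°C
T_parcel − T_env = 7.5 − 8.69 = -1.19°C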